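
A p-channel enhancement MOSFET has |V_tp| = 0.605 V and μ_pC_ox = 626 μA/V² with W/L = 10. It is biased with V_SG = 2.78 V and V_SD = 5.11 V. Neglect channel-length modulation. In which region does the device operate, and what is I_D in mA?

Saturation; I_D = 14.8 mA

k_p = μ_pC_ox · (W/L) = 6.26 mA/V².
V_ov = V_SG − |V_tp| = 2.78 − 0.605 = 2.17 V.
Since V_SD = 5.11 V ≥ V_ov = 2.17 V, the device is in saturation.
I_D = ½ k_p V_ov² = 0.5 × 6.26 × 2.17² = 14.8 mA.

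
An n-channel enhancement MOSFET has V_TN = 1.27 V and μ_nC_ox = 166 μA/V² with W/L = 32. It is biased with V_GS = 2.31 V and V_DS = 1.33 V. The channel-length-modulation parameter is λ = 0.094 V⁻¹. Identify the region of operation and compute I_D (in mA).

k_n = μ_nC_ox · (W/L) = 5.312 mA/V².
V_ov = V_GS − V_TN = 2.31 − 1.27 = 1.04 V.
Since V_DS = 1.33 V ≥ V_ov = 1.04 V, the device is in saturation.
I_D = ½ k_n V_ov² (1 + λ V_DS) = 0.5 × 5.312 × 1.04² × (1 + 0.094 × 1.33) = 3.23 mA.

Saturation; I_D = 3.23 mA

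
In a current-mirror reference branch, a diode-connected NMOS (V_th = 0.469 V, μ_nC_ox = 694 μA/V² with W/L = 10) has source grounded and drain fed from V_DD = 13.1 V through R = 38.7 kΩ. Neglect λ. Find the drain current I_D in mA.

With gate tied to drain, V_GS = V_DS ≥ V_GS − V_th, so the device is in saturation.
k_n = μ_nC_ox · (W/L) = 6.94 mA/V².
KCL at the drain: ½ k_n (V_GS − V_th)² = (V_DD − V_GS)/R.
Let x = V_GS − 0.469. Then 134 x² + x − 12.63 = 0, giving x = 0.303 V (positive root), so V_GS = 0.772 V.
I_D = (V_DD − V_GS)/R = (13.1 − 0.772) / 38.7 = 0.319 mA.

I_D = 0.319 mA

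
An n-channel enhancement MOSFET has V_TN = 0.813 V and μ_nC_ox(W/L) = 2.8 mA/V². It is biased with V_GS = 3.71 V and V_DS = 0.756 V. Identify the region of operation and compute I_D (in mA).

V_ov = V_GS − V_TN = 3.71 − 0.813 = 2.9 V.
Since V_DS = 0.756 V < V_ov = 2.9 V, the device is in the triode region.
I_D = k_n [V_ov · V_DS − ½ V_DS²] = 2.8 × [2.9 × 0.756 − 0.5 × 0.756²] = 5.33 mA.

Triode; I_D = 5.33 mA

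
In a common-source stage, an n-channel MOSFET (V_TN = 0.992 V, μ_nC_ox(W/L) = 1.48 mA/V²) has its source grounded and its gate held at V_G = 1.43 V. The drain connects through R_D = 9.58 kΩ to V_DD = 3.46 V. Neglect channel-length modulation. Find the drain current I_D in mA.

V_GS = V_G = 1.43 V, so V_ov = 1.43 − 0.992 = 0.438 V.
Assume saturation: I_D = ½ k_n V_ov² = 0.5 × 1.48 × 0.438² = 0.142 mA, giving V_DS = V_DD − I_D R_D = 3.46 − 0.142 × 9.58 = 2.1 V.
V_DS = 2.1 V ≥ V_ov = 0.438 V, confirming saturation.

I_D = 0.142 mA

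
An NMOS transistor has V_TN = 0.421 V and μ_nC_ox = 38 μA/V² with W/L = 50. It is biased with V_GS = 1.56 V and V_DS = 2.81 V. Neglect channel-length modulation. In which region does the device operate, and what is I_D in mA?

k_n = μ_nC_ox · (W/L) = 1.9 mA/V².
V_ov = V_GS − V_TN = 1.56 − 0.421 = 1.14 V.
Since V_DS = 2.81 V ≥ V_ov = 1.14 V, the device is in saturation.
I_D = ½ k_n V_ov² = 0.5 × 1.9 × 1.14² = 1.23 mA.

Saturation; I_D = 1.23 mA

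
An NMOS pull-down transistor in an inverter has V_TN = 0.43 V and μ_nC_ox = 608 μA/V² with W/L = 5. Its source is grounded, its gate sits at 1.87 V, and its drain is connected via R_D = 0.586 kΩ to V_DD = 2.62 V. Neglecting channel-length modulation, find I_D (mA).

V_GS = V_G = 1.87 V, so V_ov = 1.87 − 0.43 = 1.44 V.
k_n = μ_nC_ox · (W/L) = 3.04 mA/V².
Assume saturation: I_D = ½ k_n V_ov² = 0.5 × 3.04 × 1.44² = 3.15 mA, giving V_DS = V_DD − I_D R_D = 2.62 − 3.15 × 0.586 = 0.773 V.
But 0.773 V < V_ov = 1.44 V, so the device is actually in triode.
In triode I_D = k_n[V_ov V_DS − ½ V_DS²] and I_D = (V_DD − V_DS)/R_D. Equating: 0.891 V_DS² − 3.565 V_DS + 2.62 = 0, giving V_DS = 0.97 V (the root below V_ov).
I_D = (2.62 − 0.97) / 0.586 = 2.82 mA.

I_D = 2.82 mA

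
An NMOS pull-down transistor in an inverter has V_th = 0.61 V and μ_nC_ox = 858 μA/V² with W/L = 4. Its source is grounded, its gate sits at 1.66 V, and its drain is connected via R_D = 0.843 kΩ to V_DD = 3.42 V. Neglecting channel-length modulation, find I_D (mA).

V_GS = V_G = 1.66 V, so V_ov = 1.66 − 0.61 = 1.05 V.
k_n = μ_nC_ox · (W/L) = 3.432 mA/V².
Assume saturation: I_D = ½ k_n V_ov² = 0.5 × 3.432 × 1.05² = 1.89 mA, giving V_DS = V_DD − I_D R_D = 3.42 − 1.89 × 0.843 = 1.83 V.
V_DS = 1.83 V ≥ V_ov = 1.05 V, confirming saturation.

I_D = 1.89 mA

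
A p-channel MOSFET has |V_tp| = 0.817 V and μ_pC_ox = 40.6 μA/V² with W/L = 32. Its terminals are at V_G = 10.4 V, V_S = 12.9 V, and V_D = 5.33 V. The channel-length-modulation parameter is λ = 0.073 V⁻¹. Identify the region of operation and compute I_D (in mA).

V_SG = V_S − V_G = 12.9 − 10.4 = 2.5 V; V_SD = V_S − V_D = 12.9 − 5.33 = 7.57 V.
k_p = μ_pC_ox · (W/L) = 1.299 mA/V².
V_ov = V_SG − |V_tp| = 2.5 − 0.817 = 1.68 V.
Since V_SD = 7.57 V ≥ V_ov = 1.68 V, the device is in saturation.
I_D = ½ k_p V_ov² (1 + λ V_SD) = 0.5 × 1.299 × 1.68² × (1 + 0.073 × 7.57) = 2.86 mA.

Saturation; I_D = 2.86 mA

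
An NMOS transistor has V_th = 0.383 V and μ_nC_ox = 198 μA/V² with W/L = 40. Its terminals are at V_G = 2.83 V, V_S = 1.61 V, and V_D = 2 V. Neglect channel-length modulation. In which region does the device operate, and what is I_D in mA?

Triode; I_D = 1.98 mA

V_GS = V_G − V_S = 2.83 − 1.61 = 1.22 V; V_DS = V_D − V_S = 2 − 1.61 = 0.39 V.
k_n = μ_nC_ox · (W/L) = 7.92 mA/V².
V_ov = V_GS − V_th = 1.22 − 0.383 = 0.837 V.
Since V_DS = 0.39 V < V_ov = 0.837 V, the device is in the triode region.
I_D = k_n [V_ov · V_DS − ½ V_DS²] = 7.92 × [0.837 × 0.39 − 0.5 × 0.39²] = 1.98 mA.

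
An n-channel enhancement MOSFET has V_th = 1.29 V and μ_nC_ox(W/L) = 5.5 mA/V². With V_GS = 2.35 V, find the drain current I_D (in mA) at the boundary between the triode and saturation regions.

I_D = 3.09 mA

At the boundary V_DS = V_ov = V_GS − V_th = 2.35 − 1.29 = 1.06 V.
I_D = ½ k_n V_ov² = 0.5 × 5.5 × 1.06² = 3.09 mA.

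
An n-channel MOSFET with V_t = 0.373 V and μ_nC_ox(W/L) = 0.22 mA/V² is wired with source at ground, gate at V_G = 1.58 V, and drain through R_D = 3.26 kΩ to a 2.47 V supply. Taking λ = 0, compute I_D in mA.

V_GS = V_G = 1.58 V, so V_ov = 1.58 − 0.373 = 1.21 V.
Assume saturation: I_D = ½ k_n V_ov² = 0.5 × 0.22 × 1.21² = 0.16 mA, giving V_DS = V_DD − I_D R_D = 2.47 − 0.16 × 3.26 = 1.95 V.
V_DS = 1.95 V ≥ V_ov = 1.21 V, confirming saturation.

I_D = 0.160 mA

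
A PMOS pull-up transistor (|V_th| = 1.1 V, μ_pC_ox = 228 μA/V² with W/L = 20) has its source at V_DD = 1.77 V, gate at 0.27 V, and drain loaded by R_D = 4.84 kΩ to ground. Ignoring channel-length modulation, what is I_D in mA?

I_D = 0.314 mA

V_SG = V_DD − V_G = 1.77 − 0.27 = 1.5 V, so V_ov = 1.5 − 1.1 = 0.4 V.
k_p = μ_pC_ox · (W/L) = 4.56 mA/V².
Assume saturation: I_D = ½ k_p V_ov² = 0.5 × 4.56 × 0.4² = 0.365 mA, giving V_SD = V_DD − I_D R_D = 1.77 − 0.365 × 4.84 = 0.00437 V.
But 0.00437 V < V_ov = 0.4 V, so the device is actually in triode.
In triode I_D = k_p[V_ov V_SD − ½ V_SD²] and I_D = (V_DD − V_SD)/R_D. Equating: 11 V_SD² − 9.828 V_SD + 1.77 = 0, giving V_SD = 0.251 V (the root below V_ov).
I_D = (1.77 − 0.251) / 4.84 = 0.314 mA.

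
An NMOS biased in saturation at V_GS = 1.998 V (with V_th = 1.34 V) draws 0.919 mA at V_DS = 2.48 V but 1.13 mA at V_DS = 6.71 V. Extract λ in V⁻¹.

λ = 0.0627 V⁻¹

With V_GS fixed, I_D ∝ (1 + λ V_DS) in saturation, so I_D2/I_D1 = (1 + λ V_DS2)/(1 + λ V_DS1).
1.13/0.919 = 1.23 = (1 + 6.71 λ)/(1 + 2.48 λ).
Solving: λ (I_D1 V_DS2 − I_D2 V_DS1) = I_D2 − I_D1, so λ = (1.13 − 0.919) / (0.919 × 6.71 − 1.13 × 2.48) = 0.211 / 3.36 = 0.0627 V⁻¹.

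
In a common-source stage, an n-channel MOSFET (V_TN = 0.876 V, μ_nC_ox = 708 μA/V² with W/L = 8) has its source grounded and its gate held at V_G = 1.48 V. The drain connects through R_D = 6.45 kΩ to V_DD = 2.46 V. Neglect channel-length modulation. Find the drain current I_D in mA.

V_GS = V_G = 1.48 V, so V_ov = 1.48 − 0.876 = 0.604 V.
k_n = μ_nC_ox · (W/L) = 5.664 mA/V².
Assume saturation: I_D = ½ k_n V_ov² = 0.5 × 5.664 × 0.604² = 1.03 mA, giving V_DS = V_DD − I_D R_D = 2.46 − 1.03 × 6.45 = -4.2 V.
But -4.2 V < V_ov = 0.604 V, so the device is actually in triode.
In triode I_D = k_n[V_ov V_DS − ½ V_DS²] and I_D = (V_DD − V_DS)/R_D. Equating: 18.3 V_DS² − 23.07 V_DS + 2.46 = 0, giving V_DS = 0.118 V (the root below V_ov).
I_D = (2.46 − 0.118) / 6.45 = 0.363 mA.

I_D = 0.363 mA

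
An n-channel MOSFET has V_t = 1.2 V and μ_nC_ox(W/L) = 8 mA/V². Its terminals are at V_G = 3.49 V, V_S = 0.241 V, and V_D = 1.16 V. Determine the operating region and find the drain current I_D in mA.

Triode; I_D = 11.7 mA

V_GS = V_G − V_S = 3.49 − 0.241 = 3.25 V; V_DS = V_D − V_S = 1.16 − 0.241 = 0.919 V.
V_ov = V_GS − V_t = 3.25 − 1.2 = 2.05 V.
Since V_DS = 0.919 V < V_ov = 2.05 V, the device is in the triode region.
I_D = k_n [V_ov · V_DS − ½ V_DS²] = 8 × [2.05 × 0.919 − 0.5 × 0.919²] = 11.7 mA.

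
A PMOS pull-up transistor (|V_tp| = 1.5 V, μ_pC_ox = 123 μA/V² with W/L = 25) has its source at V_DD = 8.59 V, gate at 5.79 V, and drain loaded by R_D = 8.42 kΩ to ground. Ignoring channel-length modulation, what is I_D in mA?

I_D = 0.987 mA

V_SG = V_DD − V_G = 8.59 − 5.79 = 2.8 V, so V_ov = 2.8 − 1.5 = 1.3 V.
k_p = μ_pC_ox · (W/L) = 3.075 mA/V².
Assume saturation: I_D = ½ k_p V_ov² = 0.5 × 3.075 × 1.3² = 2.6 mA, giving V_SD = V_DD − I_D R_D = 8.59 − 2.6 × 8.42 = -13.3 V.
But -13.3 V < V_ov = 1.3 V, so the device is actually in triode.
In triode I_D = k_p[V_ov V_SD − ½ V_SD²] and I_D = (V_DD − V_SD)/R_D. Equating: 12.9 V_SD² − 34.66 V_SD + 8.59 = 0, giving V_SD = 0.276 V (the root below V_ov).
I_D = (8.59 − 0.276) / 8.42 = 0.987 mA.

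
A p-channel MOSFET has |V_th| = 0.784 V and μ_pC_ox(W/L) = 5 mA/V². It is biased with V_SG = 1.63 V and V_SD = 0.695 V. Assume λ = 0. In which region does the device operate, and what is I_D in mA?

Triode; I_D = 1.73 mA

V_ov = V_SG − |V_th| = 1.63 − 0.784 = 0.846 V.
Since V_SD = 0.695 V < V_ov = 0.846 V, the device is in the triode region.
I_D = k_p [V_ov · V_SD − ½ V_SD²] = 5 × [0.846 × 0.695 − 0.5 × 0.695²] = 1.73 mA.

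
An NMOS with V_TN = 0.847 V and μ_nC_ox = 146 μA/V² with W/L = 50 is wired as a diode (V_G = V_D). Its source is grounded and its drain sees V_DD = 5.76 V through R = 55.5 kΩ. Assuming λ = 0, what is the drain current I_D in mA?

With gate tied to drain, V_GS = V_DS ≥ V_GS − V_TN, so the device is in saturation.
k_n = μ_nC_ox · (W/L) = 7.3 mA/V².
KCL at the drain: ½ k_n (V_GS − V_TN)² = (V_DD − V_GS)/R.
Let x = V_GS − 0.847. Then 203 x² + x − 4.913 = 0, giving x = 0.153 V (positive root), so V_GS = 1 V.
I_D = (V_DD − V_GS)/R = (5.76 − 1) / 55.5 = 0.0858 mA.

I_D = 0.0858 mA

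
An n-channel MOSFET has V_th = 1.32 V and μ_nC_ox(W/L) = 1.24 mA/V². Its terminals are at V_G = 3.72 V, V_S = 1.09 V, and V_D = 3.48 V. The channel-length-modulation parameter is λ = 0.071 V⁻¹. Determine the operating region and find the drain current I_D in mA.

V_GS = V_G − V_S = 3.72 − 1.09 = 2.63 V; V_DS = V_D − V_S = 3.48 − 1.09 = 2.39 V.
V_ov = V_GS − V_th = 2.63 − 1.32 = 1.31 V.
Since V_DS = 2.39 V ≥ V_ov = 1.31 V, the device is in saturation.
I_D = ½ k_n V_ov² (1 + λ V_DS) = 0.5 × 1.24 × 1.31² × (1 + 0.071 × 2.39) = 1.24 mA.

Saturation; I_D = 1.24 mA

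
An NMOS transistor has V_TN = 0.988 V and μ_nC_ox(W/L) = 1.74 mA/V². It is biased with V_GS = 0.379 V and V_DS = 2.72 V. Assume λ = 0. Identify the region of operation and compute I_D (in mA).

Cutoff; I_D = 0 mA

V_GS = 0.379 V < V_TN = 0.988 V, so the transistor is in cutoff.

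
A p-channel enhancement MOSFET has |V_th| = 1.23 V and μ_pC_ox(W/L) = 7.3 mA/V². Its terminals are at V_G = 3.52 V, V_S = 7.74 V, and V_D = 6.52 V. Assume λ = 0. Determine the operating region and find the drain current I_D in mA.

V_SG = V_S − V_G = 7.74 − 3.52 = 4.22 V; V_SD = V_S − V_D = 7.74 − 6.52 = 1.22 V.
V_ov = V_SG − |V_th| = 4.22 − 1.23 = 2.99 V.
Since V_SD = 1.22 V < V_ov = 2.99 V, the device is in the triode region.
I_D = k_p [V_ov · V_SD − ½ V_SD²] = 7.3 × [2.99 × 1.22 − 0.5 × 1.22²] = 21.2 mA.

Triode; I_D = 21.2 mA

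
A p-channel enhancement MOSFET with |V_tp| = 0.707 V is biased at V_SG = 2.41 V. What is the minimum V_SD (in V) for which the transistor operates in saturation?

V_SD,sat = 1.70 V

The boundary between triode and saturation is V_SD = V_SG − |V_tp| = V_ov.
V_ov = 2.41 − 0.707 = 1.7 V.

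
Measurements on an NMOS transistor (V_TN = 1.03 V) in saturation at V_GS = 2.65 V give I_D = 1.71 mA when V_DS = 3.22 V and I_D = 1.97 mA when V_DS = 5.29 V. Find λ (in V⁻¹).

With V_GS fixed, I_D ∝ (1 + λ V_DS) in saturation, so I_D2/I_D1 = (1 + λ V_DS2)/(1 + λ V_DS1).
1.97/1.71 = 1.152 = (1 + 5.29 λ)/(1 + 3.22 λ).
Solving: λ (I_D1 V_DS2 − I_D2 V_DS1) = I_D2 − I_D1, so λ = (1.97 − 1.71) / (1.71 × 5.29 − 1.97 × 3.22) = 0.26 / 2.7 = 0.0962 V⁻¹.

λ = 0.0962 V⁻¹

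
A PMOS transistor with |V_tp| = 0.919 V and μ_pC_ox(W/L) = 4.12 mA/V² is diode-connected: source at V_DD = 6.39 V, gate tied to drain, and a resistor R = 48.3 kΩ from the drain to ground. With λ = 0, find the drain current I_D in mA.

With gate tied to drain, V_SG = V_SD ≥ V_SG − |V_tp|, so the device is in saturation.
KCL at the drain: ½ k_p (V_SG − |V_tp|)² = (V_DD − V_SG)/R.
Let x = V_SG − 0.919. Then 99.5 x² + x − 5.471 = 0, giving x = 0.23 V (positive root), so V_SG = 1.15 V.
I_D = (V_DD − V_SG)/R = (6.39 − 1.15) / 48.3 = 0.109 mA.

I_D = 0.109 mA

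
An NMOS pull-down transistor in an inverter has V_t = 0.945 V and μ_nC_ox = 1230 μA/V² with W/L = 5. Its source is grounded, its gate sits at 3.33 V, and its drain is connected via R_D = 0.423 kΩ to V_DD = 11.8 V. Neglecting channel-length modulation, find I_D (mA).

I_D = 17.5 mA

V_GS = V_G = 3.33 V, so V_ov = 3.33 − 0.945 = 2.39 V.
k_n = μ_nC_ox · (W/L) = 6.15 mA/V².
Assume saturation: I_D = ½ k_n V_ov² = 0.5 × 6.15 × 2.39² = 17.5 mA, giving V_DS = V_DD − I_D R_D = 11.8 − 17.5 × 0.423 = 4.4 V.
V_DS = 4.4 V ≥ V_ov = 2.39 V, confirming saturation.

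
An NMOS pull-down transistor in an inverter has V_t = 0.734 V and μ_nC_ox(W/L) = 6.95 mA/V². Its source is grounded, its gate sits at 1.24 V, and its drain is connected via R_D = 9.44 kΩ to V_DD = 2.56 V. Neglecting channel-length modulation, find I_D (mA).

V_GS = V_G = 1.24 V, so V_ov = 1.24 − 0.734 = 0.506 V.
Assume saturation: I_D = ½ k_n V_ov² = 0.5 × 6.95 × 0.506² = 0.89 mA, giving V_DS = V_DD − I_D R_D = 2.56 − 0.89 × 9.44 = -5.84 V.
But -5.84 V < V_ov = 0.506 V, so the device is actually in triode.
In triode I_D = k_n[V_ov V_DS − ½ V_DS²] and I_D = (V_DD − V_DS)/R_D. Equating: 32.8 V_DS² − 34.2 V_DS + 2.56 = 0, giving V_DS = 0.0812 V (the root below V_ov).
I_D = (2.56 − 0.0812) / 9.44 = 0.263 mA.

I_D = 0.263 mA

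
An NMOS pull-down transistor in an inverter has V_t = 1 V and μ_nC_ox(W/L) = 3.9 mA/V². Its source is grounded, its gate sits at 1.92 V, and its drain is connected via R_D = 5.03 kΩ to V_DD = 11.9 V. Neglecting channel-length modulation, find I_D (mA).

I_D = 1.65 mA

V_GS = V_G = 1.92 V, so V_ov = 1.92 − 1 = 0.92 V.
Assume saturation: I_D = ½ k_n V_ov² = 0.5 × 3.9 × 0.92² = 1.65 mA, giving V_DS = V_DD − I_D R_D = 11.9 − 1.65 × 5.03 = 3.6 V.
V_DS = 3.6 V ≥ V_ov = 0.92 V, confirming saturation.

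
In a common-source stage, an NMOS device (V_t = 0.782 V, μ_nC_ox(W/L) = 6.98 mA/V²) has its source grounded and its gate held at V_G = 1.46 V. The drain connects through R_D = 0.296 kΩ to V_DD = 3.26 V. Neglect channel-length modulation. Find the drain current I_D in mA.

I_D = 1.60 mA

V_GS = V_G = 1.46 V, so V_ov = 1.46 − 0.782 = 0.678 V.
Assume saturation: I_D = ½ k_n V_ov² = 0.5 × 6.98 × 0.678² = 1.6 mA, giving V_DS = V_DD − I_D R_D = 3.26 − 1.6 × 0.296 = 2.79 V.
V_DS = 2.79 V ≥ V_ov = 0.678 V, confirming saturation.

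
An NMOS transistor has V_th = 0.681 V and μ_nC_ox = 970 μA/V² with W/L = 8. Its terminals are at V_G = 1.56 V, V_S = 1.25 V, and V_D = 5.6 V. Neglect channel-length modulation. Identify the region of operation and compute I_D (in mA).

Cutoff; I_D = 0 mA

V_GS = V_G − V_S = 1.56 − 1.25 = 0.31 V; V_DS = V_D − V_S = 5.6 − 1.25 = 4.35 V.
V_GS = 0.31 V < V_th = 0.681 V, so the transistor is in cutoff.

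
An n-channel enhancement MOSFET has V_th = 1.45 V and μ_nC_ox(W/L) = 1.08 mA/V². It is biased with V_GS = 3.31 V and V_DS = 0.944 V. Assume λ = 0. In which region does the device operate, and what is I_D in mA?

Triode; I_D = 1.42 mA

V_ov = V_GS − V_th = 3.31 − 1.45 = 1.86 V.
Since V_DS = 0.944 V < V_ov = 1.86 V, the device is in the triode region.
I_D = k_n [V_ov · V_DS − ½ V_DS²] = 1.08 × [1.86 × 0.944 − 0.5 × 0.944²] = 1.42 mA.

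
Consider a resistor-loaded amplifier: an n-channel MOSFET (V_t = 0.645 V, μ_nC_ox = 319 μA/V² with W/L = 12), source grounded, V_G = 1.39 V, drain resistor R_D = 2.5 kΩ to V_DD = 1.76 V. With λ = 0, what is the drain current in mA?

V_GS = V_G = 1.39 V, so V_ov = 1.39 − 0.645 = 0.745 V.
k_n = μ_nC_ox · (W/L) = 3.828 mA/V².
Assume saturation: I_D = ½ k_n V_ov² = 0.5 × 3.828 × 0.745² = 1.06 mA, giving V_DS = V_DD − I_D R_D = 1.76 − 1.06 × 2.5 = -0.896 V.
But -0.896 V < V_ov = 0.745 V, so the device is actually in triode.
In triode I_D = k_n[V_ov V_DS − ½ V_DS²] and I_D = (V_DD − V_DS)/R_D. Equating: 4.79 V_DS² − 8.13 V_DS + 1.76 = 0, giving V_DS = 0.255 V (the root below V_ov).
I_D = (1.76 − 0.255) / 2.5 = 0.602 mA.

I_D = 0.602 mA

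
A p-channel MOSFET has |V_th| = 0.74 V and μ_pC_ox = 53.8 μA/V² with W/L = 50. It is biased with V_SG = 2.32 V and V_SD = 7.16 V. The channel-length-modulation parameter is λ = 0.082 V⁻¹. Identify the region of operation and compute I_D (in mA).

Saturation; I_D = 5.33 mA

k_p = μ_pC_ox · (W/L) = 2.69 mA/V².
V_ov = V_SG − |V_th| = 2.32 − 0.74 = 1.58 V.
Since V_SD = 7.16 V ≥ V_ov = 1.58 V, the device is in saturation.
I_D = ½ k_p V_ov² (1 + λ V_SD) = 0.5 × 2.69 × 1.58² × (1 + 0.082 × 7.16) = 5.33 mA.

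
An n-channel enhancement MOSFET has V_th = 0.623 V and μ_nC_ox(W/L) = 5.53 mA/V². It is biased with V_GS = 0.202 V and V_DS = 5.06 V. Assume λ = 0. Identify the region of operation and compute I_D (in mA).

V_GS = 0.202 V < V_th = 0.623 V, so the transistor is in cutoff.

Cutoff; I_D = 0 mA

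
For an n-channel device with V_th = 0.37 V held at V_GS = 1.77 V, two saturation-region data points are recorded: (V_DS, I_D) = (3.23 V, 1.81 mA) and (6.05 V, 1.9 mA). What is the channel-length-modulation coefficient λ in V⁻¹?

With V_GS fixed, I_D ∝ (1 + λ V_DS) in saturation, so I_D2/I_D1 = (1 + λ V_DS2)/(1 + λ V_DS1).
1.9/1.81 = 1.05 = (1 + 6.05 λ)/(1 + 3.23 λ).
Solving: λ (I_D1 V_DS2 − I_D2 V_DS1) = I_D2 − I_D1, so λ = (1.9 − 1.81) / (1.81 × 6.05 − 1.9 × 3.23) = 0.09 / 4.81 = 0.0187 V⁻¹.

λ = 0.0187 V⁻¹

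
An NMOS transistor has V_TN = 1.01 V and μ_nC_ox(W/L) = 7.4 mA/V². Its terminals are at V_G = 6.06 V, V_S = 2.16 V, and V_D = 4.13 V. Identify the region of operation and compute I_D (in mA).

Triode; I_D = 27.8 mA

V_GS = V_G − V_S = 6.06 − 2.16 = 3.9 V; V_DS = V_D − V_S = 4.13 − 2.16 = 1.97 V.
V_ov = V_GS − V_TN = 3.9 − 1.01 = 2.89 V.
Since V_DS = 1.97 V < V_ov = 2.89 V, the device is in the triode region.
I_D = k_n [V_ov · V_DS − ½ V_DS²] = 7.4 × [2.89 × 1.97 − 0.5 × 1.97²] = 27.8 mA.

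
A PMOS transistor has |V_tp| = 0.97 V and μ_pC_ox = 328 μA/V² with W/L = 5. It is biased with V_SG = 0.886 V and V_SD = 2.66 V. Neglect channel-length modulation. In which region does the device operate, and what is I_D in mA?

V_SG = 0.886 V < |V_tp| = 0.97 V, so the transistor is in cutoff.

Cutoff; I_D = 0 mA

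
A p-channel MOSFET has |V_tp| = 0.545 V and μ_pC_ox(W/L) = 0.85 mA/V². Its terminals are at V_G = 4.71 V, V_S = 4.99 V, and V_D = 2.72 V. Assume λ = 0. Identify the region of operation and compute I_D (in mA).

Cutoff; I_D = 0 mA

V_SG = V_S − V_G = 4.99 − 4.71 = 0.28 V; V_SD = V_S − V_D = 4.99 − 2.72 = 2.27 V.
V_SG = 0.28 V < |V_tp| = 0.545 V, so the transistor is in cutoff.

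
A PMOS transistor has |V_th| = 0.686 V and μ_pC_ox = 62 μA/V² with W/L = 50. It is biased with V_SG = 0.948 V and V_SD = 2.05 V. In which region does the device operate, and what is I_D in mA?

Saturation; I_D = 0.106 mA

k_p = μ_pC_ox · (W/L) = 3.1 mA/V².
V_ov = V_SG − |V_th| = 0.948 − 0.686 = 0.262 V.
Since V_SD = 2.05 V ≥ V_ov = 0.262 V, the device is in saturation.
I_D = ½ k_p V_ov² = 0.5 × 3.1 × 0.262² = 0.106 mA.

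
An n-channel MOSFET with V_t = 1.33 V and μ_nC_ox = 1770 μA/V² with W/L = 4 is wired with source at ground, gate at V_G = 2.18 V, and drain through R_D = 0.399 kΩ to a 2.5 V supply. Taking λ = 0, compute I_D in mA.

I_D = 2.56 mA

V_GS = V_G = 2.18 V, so V_ov = 2.18 − 1.33 = 0.85 V.
k_n = μ_nC_ox · (W/L) = 7.08 mA/V².
Assume saturation: I_D = ½ k_n V_ov² = 0.5 × 7.08 × 0.85² = 2.56 mA, giving V_DS = V_DD − I_D R_D = 2.5 − 2.56 × 0.399 = 1.48 V.
V_DS = 1.48 V ≥ V_ov = 0.85 V, confirming saturation.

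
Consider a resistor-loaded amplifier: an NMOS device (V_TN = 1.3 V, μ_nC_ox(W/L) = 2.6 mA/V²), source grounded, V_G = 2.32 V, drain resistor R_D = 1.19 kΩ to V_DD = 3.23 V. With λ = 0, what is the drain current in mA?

I_D = 1.35 mA

V_GS = V_G = 2.32 V, so V_ov = 2.32 − 1.3 = 1.02 V.
Assume saturation: I_D = ½ k_n V_ov² = 0.5 × 2.6 × 1.02² = 1.35 mA, giving V_DS = V_DD − I_D R_D = 3.23 − 1.35 × 1.19 = 1.62 V.
V_DS = 1.62 V ≥ V_ov = 1.02 V, confirming saturation.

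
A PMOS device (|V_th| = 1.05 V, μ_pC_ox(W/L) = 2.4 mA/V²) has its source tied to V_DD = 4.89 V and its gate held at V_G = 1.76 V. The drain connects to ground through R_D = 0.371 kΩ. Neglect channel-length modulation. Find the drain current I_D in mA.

V_SG = V_DD − V_G = 4.89 − 1.76 = 3.13 V, so V_ov = 3.13 − 1.05 = 2.08 V.
Assume saturation: I_D = ½ k_p V_ov² = 0.5 × 2.4 × 2.08² = 5.19 mA, giving V_SD = V_DD − I_D R_D = 4.89 − 5.19 × 0.371 = 2.96 V.
V_SD = 2.96 V ≥ V_ov = 2.08 V, confirming saturation.

I_D = 5.19 mA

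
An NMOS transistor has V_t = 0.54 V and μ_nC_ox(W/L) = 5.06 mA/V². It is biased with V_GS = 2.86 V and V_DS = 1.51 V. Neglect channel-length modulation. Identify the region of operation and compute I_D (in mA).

V_ov = V_GS − V_t = 2.86 − 0.54 = 2.32 V.
Since V_DS = 1.51 V < V_ov = 2.32 V, the device is in the triode region.
I_D = k_n [V_ov · V_DS − ½ V_DS²] = 5.06 × [2.32 × 1.51 − 0.5 × 1.51²] = 12 mA.

Triode; I_D = 12.0 mA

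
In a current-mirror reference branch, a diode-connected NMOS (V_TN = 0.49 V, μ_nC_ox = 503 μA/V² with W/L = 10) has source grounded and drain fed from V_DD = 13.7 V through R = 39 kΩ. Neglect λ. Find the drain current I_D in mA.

I_D = 0.329 mA

With gate tied to drain, V_GS = V_DS ≥ V_GS − V_TN, so the device is in saturation.
k_n = μ_nC_ox · (W/L) = 5.03 mA/V².
KCL at the drain: ½ k_n (V_GS − V_TN)² = (V_DD − V_GS)/R.
Let x = V_GS − 0.49. Then 98.1 x² + x − 13.21 = 0, giving x = 0.362 V (positive root), so V_GS = 0.852 V.
I_D = (V_DD − V_GS)/R = (13.7 − 0.852) / 39 = 0.329 mA.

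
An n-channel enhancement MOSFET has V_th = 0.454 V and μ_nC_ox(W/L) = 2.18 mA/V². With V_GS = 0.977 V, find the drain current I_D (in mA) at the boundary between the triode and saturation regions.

I_D = 0.298 mA

At the boundary V_DS = V_ov = V_GS − V_th = 0.977 − 0.454 = 0.523 V.
I_D = ½ k_n V_ov² = 0.5 × 2.18 × 0.523² = 0.298 mA.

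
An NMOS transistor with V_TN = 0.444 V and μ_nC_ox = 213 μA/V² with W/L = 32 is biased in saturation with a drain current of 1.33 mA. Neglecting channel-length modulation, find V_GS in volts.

V_GS = 1.07 V

k_n = μ_nC_ox · (W/L) = 6.816 mA/V².
In saturation I_D = ½ k_n (V_GS − V_TN)², so V_GS − V_TN = √(2 I_D / k_n) = √(2 × 1.33 / 6.816) = 0.625 V.
V_GS = 0.444 + 0.625 = 1.07 V.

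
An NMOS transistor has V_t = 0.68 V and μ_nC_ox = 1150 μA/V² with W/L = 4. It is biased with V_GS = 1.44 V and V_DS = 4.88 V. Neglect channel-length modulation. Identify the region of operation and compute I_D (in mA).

Saturation; I_D = 1.33 mA

k_n = μ_nC_ox · (W/L) = 4.6 mA/V².
V_ov = V_GS − V_t = 1.44 − 0.68 = 0.76 V.
Since V_DS = 4.88 V ≥ V_ov = 0.76 V, the device is in saturation.
I_D = ½ k_n V_ov² = 0.5 × 4.6 × 0.76² = 1.33 mA.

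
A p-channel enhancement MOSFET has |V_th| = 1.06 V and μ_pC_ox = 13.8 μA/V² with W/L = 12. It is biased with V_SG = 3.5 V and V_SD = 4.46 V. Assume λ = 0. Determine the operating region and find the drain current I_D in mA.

k_p = μ_pC_ox · (W/L) = 0.1656 mA/V².
V_ov = V_SG − |V_th| = 3.5 − 1.06 = 2.44 V.
Since V_SD = 4.46 V ≥ V_ov = 2.44 V, the device is in saturation.
I_D = ½ k_p V_ov² = 0.5 × 0.1656 × 2.44² = 0.493 mA.

Saturation; I_D = 0.493 mA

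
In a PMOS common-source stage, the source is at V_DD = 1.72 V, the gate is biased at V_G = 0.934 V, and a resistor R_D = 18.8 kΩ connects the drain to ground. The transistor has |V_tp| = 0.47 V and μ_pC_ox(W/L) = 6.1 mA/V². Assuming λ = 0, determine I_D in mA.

I_D = 0.0888 mA

V_SG = V_DD − V_G = 1.72 − 0.934 = 0.786 V, so V_ov = 0.786 − 0.47 = 0.316 V.
Assume saturation: I_D = ½ k_p V_ov² = 0.5 × 6.1 × 0.316² = 0.305 mA, giving V_SD = V_DD − I_D R_D = 1.72 − 0.305 × 18.8 = -4.01 V.
But -4.01 V < V_ov = 0.316 V, so the device is actually in triode.
In triode I_D = k_p[V_ov V_SD − ½ V_SD²] and I_D = (V_DD − V_SD)/R_D. Equating: 57.3 V_SD² − 37.24 V_SD + 1.72 = 0, giving V_SD = 0.05 V (the root below V_ov).
I_D = (1.72 − 0.05) / 18.8 = 0.0888 mA.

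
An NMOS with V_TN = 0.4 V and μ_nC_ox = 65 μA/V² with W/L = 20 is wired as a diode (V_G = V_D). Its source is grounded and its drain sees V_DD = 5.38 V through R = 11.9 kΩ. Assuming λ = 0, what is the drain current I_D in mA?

With gate tied to drain, V_GS = V_DS ≥ V_GS − V_TN, so the device is in saturation.
k_n = μ_nC_ox · (W/L) = 1.3 mA/V².
KCL at the drain: ½ k_n (V_GS − V_TN)² = (V_DD − V_GS)/R.
Let x = V_GS − 0.4. Then 7.74 x² + x − 4.98 = 0, giving x = 0.74 V (positive root), so V_GS = 1.14 V.
I_D = (V_DD − V_GS)/R = (5.38 − 1.14) / 11.9 = 0.356 mA.

I_D = 0.356 mA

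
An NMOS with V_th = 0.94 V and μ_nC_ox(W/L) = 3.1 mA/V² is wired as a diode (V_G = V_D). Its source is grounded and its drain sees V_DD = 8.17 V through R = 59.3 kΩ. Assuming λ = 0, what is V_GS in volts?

V_GS = 1.22 V

With gate tied to drain, V_GS = V_DS ≥ V_GS − V_th, so the device is in saturation.
KCL at the drain: ½ k_n (V_GS − V_th)² = (V_DD − V_GS)/R.
Let x = V_GS − 0.94. Then 91.9 x² + x − 7.23 = 0, giving x = 0.275 V (positive root), so V_GS = 1.22 V.
I_D = (V_DD − V_GS)/R = (8.17 − 1.22) / 59.3 = 0.117 mA.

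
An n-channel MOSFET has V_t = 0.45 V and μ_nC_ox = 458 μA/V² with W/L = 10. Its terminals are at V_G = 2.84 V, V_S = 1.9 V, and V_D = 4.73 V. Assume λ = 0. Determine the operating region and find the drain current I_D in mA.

Saturation; I_D = 0.550 mA

V_GS = V_G − V_S = 2.84 − 1.9 = 0.94 V; V_DS = V_D − V_S = 4.73 − 1.9 = 2.83 V.
k_n = μ_nC_ox · (W/L) = 4.58 mA/V².
V_ov = V_GS − V_t = 0.94 − 0.45 = 0.49 V.
Since V_DS = 2.83 V ≥ V_ov = 0.49 V, the device is in saturation.
I_D = ½ k_n V_ov² = 0.5 × 4.58 × 0.49² = 0.55 mA.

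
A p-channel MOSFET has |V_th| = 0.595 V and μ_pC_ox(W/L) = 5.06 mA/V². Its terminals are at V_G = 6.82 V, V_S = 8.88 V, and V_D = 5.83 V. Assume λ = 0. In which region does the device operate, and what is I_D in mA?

Saturation; I_D = 5.43 mA

V_SG = V_S − V_G = 8.88 − 6.82 = 2.06 V; V_SD = V_S − V_D = 8.88 − 5.83 = 3.05 V.
V_ov = V_SG − |V_th| = 2.06 − 0.595 = 1.47 V.
Since V_SD = 3.05 V ≥ V_ov = 1.47 V, the device is in saturation.
I_D = ½ k_p V_ov² = 0.5 × 5.06 × 1.47² = 5.43 mA.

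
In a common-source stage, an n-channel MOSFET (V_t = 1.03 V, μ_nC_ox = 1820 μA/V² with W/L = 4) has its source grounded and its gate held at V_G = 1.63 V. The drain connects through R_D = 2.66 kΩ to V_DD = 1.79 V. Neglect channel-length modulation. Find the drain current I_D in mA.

V_GS = V_G = 1.63 V, so V_ov = 1.63 − 1.03 = 0.6 V.
k_n = μ_nC_ox · (W/L) = 7.28 mA/V².
Assume saturation: I_D = ½ k_n V_ov² = 0.5 × 7.28 × 0.6² = 1.31 mA, giving V_DS = V_DD − I_D R_D = 1.79 − 1.31 × 2.66 = -1.7 V.
But -1.7 V < V_ov = 0.6 V, so the device is actually in triode.
In triode I_D = k_n[V_ov V_DS − ½ V_DS²] and I_D = (V_DD − V_DS)/R_D. Equating: 9.68 V_DS² − 12.62 V_DS + 1.79 = 0, giving V_DS = 0.162 V (the root below V_ov).
I_D = (1.79 − 0.162) / 2.66 = 0.612 mA.

I_D = 0.612 mA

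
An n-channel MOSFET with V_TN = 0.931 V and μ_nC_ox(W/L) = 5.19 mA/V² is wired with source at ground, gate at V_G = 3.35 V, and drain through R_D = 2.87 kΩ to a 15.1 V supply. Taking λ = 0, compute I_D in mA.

I_D = 5.11 mA

V_GS = V_G = 3.35 V, so V_ov = 3.35 − 0.931 = 2.42 V.
Assume saturation: I_D = ½ k_n V_ov² = 0.5 × 5.19 × 2.42² = 15.2 mA, giving V_DS = V_DD − I_D R_D = 15.1 − 15.2 × 2.87 = -28.5 V.
But -28.5 V < V_ov = 2.42 V, so the device is actually in triode.
In triode I_D = k_n[V_ov V_DS − ½ V_DS²] and I_D = (V_DD − V_DS)/R_D. Equating: 7.45 V_DS² − 37.03 V_DS + 15.1 = 0, giving V_DS = 0.448 V (the root below V_ov).
I_D = (15.1 − 0.448) / 2.87 = 5.11 mA.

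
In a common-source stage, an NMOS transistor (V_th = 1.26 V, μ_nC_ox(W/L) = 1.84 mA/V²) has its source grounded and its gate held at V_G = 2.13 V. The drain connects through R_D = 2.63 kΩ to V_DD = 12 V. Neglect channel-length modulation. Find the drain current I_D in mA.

V_GS = V_G = 2.13 V, so V_ov = 2.13 − 1.26 = 0.87 V.
Assume saturation: I_D = ½ k_n V_ov² = 0.5 × 1.84 × 0.87² = 0.696 mA, giving V_DS = V_DD − I_D R_D = 12 − 0.696 × 2.63 = 10.2 V.
V_DS = 10.2 V ≥ V_ov = 0.87 V, confirming saturation.

I_D = 0.696 mA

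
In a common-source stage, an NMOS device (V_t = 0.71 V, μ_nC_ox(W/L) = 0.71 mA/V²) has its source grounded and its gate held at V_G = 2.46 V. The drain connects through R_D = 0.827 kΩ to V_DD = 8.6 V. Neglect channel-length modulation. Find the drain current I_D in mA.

I_D = 1.09 mA

V_GS = V_G = 2.46 V, so V_ov = 2.46 − 0.71 = 1.75 V.
Assume saturation: I_D = ½ k_n V_ov² = 0.5 × 0.71 × 1.75² = 1.09 mA, giving V_DS = V_DD − I_D R_D = 8.6 − 1.09 × 0.827 = 7.7 V.
V_DS = 7.7 V ≥ V_ov = 1.75 V, confirming saturation.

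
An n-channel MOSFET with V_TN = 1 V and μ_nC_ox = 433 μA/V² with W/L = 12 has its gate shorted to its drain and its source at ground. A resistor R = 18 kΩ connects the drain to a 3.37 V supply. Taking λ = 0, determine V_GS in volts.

With gate tied to drain, V_GS = V_DS ≥ V_GS − V_TN, so the device is in saturation.
k_n = μ_nC_ox · (W/L) = 5.196 mA/V².
KCL at the drain: ½ k_n (V_GS − V_TN)² = (V_DD − V_GS)/R.
Let x = V_GS − 1. Then 46.8 x² + x − 2.37 = 0, giving x = 0.215 V (positive root), so V_GS = 1.21 V.
I_D = (V_DD − V_GS)/R = (3.37 − 1.21) / 18 = 0.12 mA.

V_GS = 1.21 V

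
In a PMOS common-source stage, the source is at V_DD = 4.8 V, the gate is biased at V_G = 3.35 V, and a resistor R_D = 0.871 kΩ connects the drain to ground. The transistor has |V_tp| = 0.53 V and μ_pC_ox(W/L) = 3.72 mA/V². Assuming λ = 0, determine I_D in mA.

V_SG = V_DD − V_G = 4.8 − 3.35 = 1.45 V, so V_ov = 1.45 − 0.53 = 0.92 V.
Assume saturation: I_D = ½ k_p V_ov² = 0.5 × 3.72 × 0.92² = 1.57 mA, giving V_SD = V_DD − I_D R_D = 4.8 − 1.57 × 0.871 = 3.43 V.
V_SD = 3.43 V ≥ V_ov = 0.92 V, confirming saturation.

I_D = 1.57 mA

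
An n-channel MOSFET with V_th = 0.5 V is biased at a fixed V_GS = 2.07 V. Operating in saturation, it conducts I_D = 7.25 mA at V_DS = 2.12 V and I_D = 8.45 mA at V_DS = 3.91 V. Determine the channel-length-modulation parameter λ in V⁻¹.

λ = 0.115 V⁻¹

With V_GS fixed, I_D ∝ (1 + λ V_DS) in saturation, so I_D2/I_D1 = (1 + λ V_DS2)/(1 + λ V_DS1).
8.45/7.25 = 1.166 = (1 + 3.91 λ)/(1 + 2.12 λ).
Solving: λ (I_D1 V_DS2 − I_D2 V_DS1) = I_D2 − I_D1, so λ = (8.45 − 7.25) / (7.25 × 3.91 − 8.45 × 2.12) = 1.2 / 10.4 = 0.115 V⁻¹.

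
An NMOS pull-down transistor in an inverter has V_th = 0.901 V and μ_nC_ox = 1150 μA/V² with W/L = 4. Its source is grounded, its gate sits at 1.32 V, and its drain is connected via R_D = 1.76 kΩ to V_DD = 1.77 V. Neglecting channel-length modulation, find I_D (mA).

V_GS = V_G = 1.32 V, so V_ov = 1.32 − 0.901 = 0.419 V.
k_n = μ_nC_ox · (W/L) = 4.6 mA/V².
Assume saturation: I_D = ½ k_n V_ov² = 0.5 × 4.6 × 0.419² = 0.404 mA, giving V_DS = V_DD − I_D R_D = 1.77 − 0.404 × 1.76 = 1.06 V.
V_DS = 1.06 V ≥ V_ov = 0.419 V, confirming saturation.

I_D = 0.404 mA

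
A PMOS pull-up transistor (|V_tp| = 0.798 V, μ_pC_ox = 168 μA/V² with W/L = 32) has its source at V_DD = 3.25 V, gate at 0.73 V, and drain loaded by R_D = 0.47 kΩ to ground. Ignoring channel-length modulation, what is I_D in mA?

V_SG = V_DD − V_G = 3.25 − 0.73 = 2.52 V, so V_ov = 2.52 − 0.798 = 1.72 V.
k_p = μ_pC_ox · (W/L) = 5.376 mA/V².
Assume saturation: I_D = ½ k_p V_ov² = 0.5 × 5.376 × 1.72² = 7.97 mA, giving V_SD = V_DD − I_D R_D = 3.25 − 7.97 × 0.47 = -0.496 V.
But -0.496 V < V_ov = 1.72 V, so the device is actually in triode.
In triode I_D = k_p[V_ov V_SD − ½ V_SD²] and I_D = (V_DD − V_SD)/R_D. Equating: 1.26 V_SD² − 5.351 V_SD + 3.25 = 0, giving V_SD = 0.735 V (the root below V_ov).
I_D = (3.25 − 0.735) / 0.47 = 5.35 mA.

I_D = 5.35 mA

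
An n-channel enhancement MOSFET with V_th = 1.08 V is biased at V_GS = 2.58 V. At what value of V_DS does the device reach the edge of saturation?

The boundary between triode and saturation is V_DS = V_GS − V_th = V_ov.
V_ov = 2.58 − 1.08 = 1.5 V.

V_DS,sat = 1.50 V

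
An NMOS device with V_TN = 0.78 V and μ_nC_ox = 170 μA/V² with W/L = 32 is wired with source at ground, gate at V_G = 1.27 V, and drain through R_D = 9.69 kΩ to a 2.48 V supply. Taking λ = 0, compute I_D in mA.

V_GS = V_G = 1.27 V, so V_ov = 1.27 − 0.78 = 0.49 V.
k_n = μ_nC_ox · (W/L) = 5.44 mA/V².
Assume saturation: I_D = ½ k_n V_ov² = 0.5 × 5.44 × 0.49² = 0.653 mA, giving V_DS = V_DD − I_D R_D = 2.48 − 0.653 × 9.69 = -3.85 V.
But -3.85 V < V_ov = 0.49 V, so the device is actually in triode.
In triode I_D = k_n[V_ov V_DS − ½ V_DS²] and I_D = (V_DD − V_DS)/R_D. Equating: 26.4 V_DS² − 26.83 V_DS + 2.48 = 0, giving V_DS = 0.103 V (the root below V_ov).
I_D = (2.48 − 0.103) / 9.69 = 0.245 mA.

I_D = 0.245 mA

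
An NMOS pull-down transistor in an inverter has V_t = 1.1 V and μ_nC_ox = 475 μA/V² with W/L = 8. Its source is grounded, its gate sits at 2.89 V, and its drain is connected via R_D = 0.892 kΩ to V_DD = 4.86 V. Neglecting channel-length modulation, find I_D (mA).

I_D = 4.47 mA

V_GS = V_G = 2.89 V, so V_ov = 2.89 − 1.1 = 1.79 V.
k_n = μ_nC_ox · (W/L) = 3.8 mA/V².
Assume saturation: I_D = ½ k_n V_ov² = 0.5 × 3.8 × 1.79² = 6.09 mA, giving V_DS = V_DD − I_D R_D = 4.86 − 6.09 × 0.892 = -0.57 V.
But -0.57 V < V_ov = 1.79 V, so the device is actually in triode.
In triode I_D = k_n[V_ov V_DS − ½ V_DS²] and I_D = (V_DD − V_DS)/R_D. Equating: 1.69 V_DS² − 7.067 V_DS + 4.86 = 0, giving V_DS = 0.869 V (the root below V_ov).
I_D = (4.86 − 0.869) / 0.892 = 4.47 mA.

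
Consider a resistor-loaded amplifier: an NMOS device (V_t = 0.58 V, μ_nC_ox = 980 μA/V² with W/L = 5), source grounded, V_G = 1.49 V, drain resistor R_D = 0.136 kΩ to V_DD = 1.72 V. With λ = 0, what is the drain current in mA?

I_D = 2.03 mA

V_GS = V_G = 1.49 V, so V_ov = 1.49 − 0.58 = 0.91 V.
k_n = μ_nC_ox · (W/L) = 4.9 mA/V².
Assume saturation: I_D = ½ k_n V_ov² = 0.5 × 4.9 × 0.91² = 2.03 mA, giving V_DS = V_DD − I_D R_D = 1.72 − 2.03 × 0.136 = 1.44 V.
V_DS = 1.44 V ≥ V_ov = 0.91 V, confirming saturation.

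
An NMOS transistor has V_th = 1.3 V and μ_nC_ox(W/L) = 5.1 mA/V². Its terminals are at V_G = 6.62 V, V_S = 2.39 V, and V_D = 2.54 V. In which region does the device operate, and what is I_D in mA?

V_GS = V_G − V_S = 6.62 − 2.39 = 4.23 V; V_DS = V_D − V_S = 2.54 − 2.39 = 0.15 V.
V_ov = V_GS − V_th = 4.23 − 1.3 = 2.93 V.
Since V_DS = 0.15 V < V_ov = 2.93 V, the device is in the triode region.
I_D = k_n [V_ov · V_DS − ½ V_DS²] = 5.1 × [2.93 × 0.15 − 0.5 × 0.15²] = 2.18 mA.

Triode; I_D = 2.18 mA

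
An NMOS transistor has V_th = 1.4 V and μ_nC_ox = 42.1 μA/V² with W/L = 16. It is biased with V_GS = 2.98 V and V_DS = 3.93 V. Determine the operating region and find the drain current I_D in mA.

Saturation; I_D = 0.841 mA

k_n = μ_nC_ox · (W/L) = 0.6736 mA/V².
V_ov = V_GS − V_th = 2.98 − 1.4 = 1.58 V.
Since V_DS = 3.93 V ≥ V_ov = 1.58 V, the device is in saturation.
I_D = ½ k_n V_ov² = 0.5 × 0.6736 × 1.58² = 0.841 mA.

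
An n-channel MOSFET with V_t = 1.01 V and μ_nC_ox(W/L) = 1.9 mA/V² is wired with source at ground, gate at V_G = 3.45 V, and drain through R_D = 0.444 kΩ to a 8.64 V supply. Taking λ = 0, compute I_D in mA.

I_D = 5.66 mA

V_GS = V_G = 3.45 V, so V_ov = 3.45 − 1.01 = 2.44 V.
Assume saturation: I_D = ½ k_n V_ov² = 0.5 × 1.9 × 2.44² = 5.66 mA, giving V_DS = V_DD − I_D R_D = 8.64 − 5.66 × 0.444 = 6.13 V.
V_DS = 6.13 V ≥ V_ov = 2.44 V, confirming saturation.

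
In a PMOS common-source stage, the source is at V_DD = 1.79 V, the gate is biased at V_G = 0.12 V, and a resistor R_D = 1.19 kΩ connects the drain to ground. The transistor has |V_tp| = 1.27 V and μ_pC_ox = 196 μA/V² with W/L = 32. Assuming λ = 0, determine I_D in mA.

I_D = 0.502 mA

V_SG = V_DD − V_G = 1.79 − 0.12 = 1.67 V, so V_ov = 1.67 − 1.27 = 0.4 V.
k_p = μ_pC_ox · (W/L) = 6.272 mA/V².
Assume saturation: I_D = ½ k_p V_ov² = 0.5 × 6.272 × 0.4² = 0.502 mA, giving V_SD = V_DD − I_D R_D = 1.79 − 0.502 × 1.19 = 1.19 V.
V_SD = 1.19 V ≥ V_ov = 0.4 V, confirming saturation.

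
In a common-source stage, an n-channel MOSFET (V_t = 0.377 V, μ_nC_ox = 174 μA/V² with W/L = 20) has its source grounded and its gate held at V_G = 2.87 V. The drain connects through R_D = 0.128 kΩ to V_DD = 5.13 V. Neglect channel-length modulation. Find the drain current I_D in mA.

V_GS = V_G = 2.87 V, so V_ov = 2.87 − 0.377 = 2.49 V.
k_n = μ_nC_ox · (W/L) = 3.48 mA/V².
Assume saturation: I_D = ½ k_n V_ov² = 0.5 × 3.48 × 2.49² = 10.8 mA, giving V_DS = V_DD − I_D R_D = 5.13 − 10.8 × 0.128 = 3.75 V.
V_DS = 3.75 V ≥ V_ov = 2.49 V, confirming saturation.

I_D = 10.8 mA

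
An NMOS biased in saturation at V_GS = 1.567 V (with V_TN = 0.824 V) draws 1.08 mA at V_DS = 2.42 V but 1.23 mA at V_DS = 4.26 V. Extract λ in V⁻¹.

With V_GS fixed, I_D ∝ (1 + λ V_DS) in saturation, so I_D2/I_D1 = (1 + λ V_DS2)/(1 + λ V_DS1).
1.23/1.08 = 1.139 = (1 + 4.26 λ)/(1 + 2.42 λ).
Solving: λ (I_D1 V_DS2 − I_D2 V_DS1) = I_D2 − I_D1, so λ = (1.23 − 1.08) / (1.08 × 4.26 − 1.23 × 2.42) = 0.15 / 1.62 = 0.0924 V⁻¹.

λ = 0.0924 V⁻¹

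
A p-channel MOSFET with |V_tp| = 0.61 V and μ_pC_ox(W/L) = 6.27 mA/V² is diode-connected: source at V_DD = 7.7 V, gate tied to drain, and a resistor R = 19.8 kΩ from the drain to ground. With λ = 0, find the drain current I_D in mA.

I_D = 0.341 mA

With gate tied to drain, V_SG = V_SD ≥ V_SG − |V_tp|, so the device is in saturation.
KCL at the drain: ½ k_p (V_SG − |V_tp|)² = (V_DD − V_SG)/R.
Let x = V_SG − 0.61. Then 62.1 x² + x − 7.09 = 0, giving x = 0.33 V (positive root), so V_SG = 0.94 V.
I_D = (V_DD − V_SG)/R = (7.7 − 0.94) / 19.8 = 0.341 mA.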